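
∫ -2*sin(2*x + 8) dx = cos(2*x + 8) + C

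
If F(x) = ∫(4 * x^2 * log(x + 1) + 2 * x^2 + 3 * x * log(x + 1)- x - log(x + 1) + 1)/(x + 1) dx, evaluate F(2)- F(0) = 7*log(3)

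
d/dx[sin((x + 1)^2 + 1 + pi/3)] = 2*(x + 1)*cos(x^2 + 2*x + pi/3 + 2)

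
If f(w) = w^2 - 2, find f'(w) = 2*w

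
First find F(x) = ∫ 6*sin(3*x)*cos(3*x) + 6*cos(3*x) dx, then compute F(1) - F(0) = -1 + (sin(3) + 1)^2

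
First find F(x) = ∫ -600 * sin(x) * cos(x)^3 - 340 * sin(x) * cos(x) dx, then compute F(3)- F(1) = -150*sin(1)^4 - 470*sin(3)^2 + 150*sin(3)^4 + 470*sin(1)^2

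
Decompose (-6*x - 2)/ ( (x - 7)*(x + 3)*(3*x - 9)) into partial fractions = 4/(45*(x + 3)) + 5/(18*(x - 3)) - 11/(30*(x - 7))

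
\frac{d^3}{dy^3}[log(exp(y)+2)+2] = (-2*exp(2*y) + 4*exp(y))/(exp(3*y) + 6*exp(2*y) + 12*exp(y) + 8)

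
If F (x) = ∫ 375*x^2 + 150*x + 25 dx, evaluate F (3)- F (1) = 3900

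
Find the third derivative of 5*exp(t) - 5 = 5*exp(t)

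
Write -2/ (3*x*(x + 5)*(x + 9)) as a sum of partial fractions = -1/(54*(x + 9)) + 1/(30*(x + 5)) - 2/(135*x)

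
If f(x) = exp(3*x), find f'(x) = 3*exp(3*x)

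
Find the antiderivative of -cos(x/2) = -2*sin(x/2) + C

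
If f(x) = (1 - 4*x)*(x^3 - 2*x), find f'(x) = -16*x^3 + 3*x^2 + 16*x - 2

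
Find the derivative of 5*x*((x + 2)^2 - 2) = 15*x^2 + 40*x + 10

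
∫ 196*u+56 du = 98*u^2 + 56*u + C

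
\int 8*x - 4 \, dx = 4*x^2 - 4*x + C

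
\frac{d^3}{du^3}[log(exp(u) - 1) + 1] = (exp(2*u) + exp(u))/(exp(3*u) - 3*exp(2*u) + 3*exp(u) - 1)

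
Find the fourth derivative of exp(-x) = exp(-x)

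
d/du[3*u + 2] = 3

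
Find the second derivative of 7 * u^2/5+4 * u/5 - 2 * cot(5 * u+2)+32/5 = 14/5 - 100*cos(5*u + 2)/sin(5*u + 2)^3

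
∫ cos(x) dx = sin(x) + C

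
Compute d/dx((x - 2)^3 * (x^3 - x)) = 6*x^5 - 30*x^4 + 44*x^3 - 6*x^2 - 24*x + 8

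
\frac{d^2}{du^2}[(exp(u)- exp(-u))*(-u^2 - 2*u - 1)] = (-u^2*exp(2*u) + u^2 - 6*u*exp(2*u) - 2*u - 7*exp(2*u) - 1)*exp(-u)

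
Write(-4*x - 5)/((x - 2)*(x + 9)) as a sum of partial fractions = -31/(11*(x + 9)) - 13/(11*(x - 2))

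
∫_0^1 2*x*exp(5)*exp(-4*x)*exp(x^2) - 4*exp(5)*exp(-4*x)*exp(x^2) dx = -exp(5) + exp(2)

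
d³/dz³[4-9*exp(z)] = -9*exp(z)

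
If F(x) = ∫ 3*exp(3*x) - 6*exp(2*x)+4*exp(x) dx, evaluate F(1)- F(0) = -1 + E + (-1 + E)^3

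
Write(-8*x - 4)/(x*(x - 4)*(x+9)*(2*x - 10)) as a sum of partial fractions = -17/(819*(x + 9)) + 9/(26*(x - 4)) - 11/(35*(x - 5)) - 1/(90*x)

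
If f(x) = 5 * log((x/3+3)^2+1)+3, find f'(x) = (10*x + 90)/(x^2 + 18*x + 90)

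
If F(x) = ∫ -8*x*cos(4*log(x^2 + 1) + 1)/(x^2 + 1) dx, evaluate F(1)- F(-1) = 0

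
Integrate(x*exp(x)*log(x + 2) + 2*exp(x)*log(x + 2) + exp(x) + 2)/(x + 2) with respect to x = (exp(x) + 2)*log(x + 2) + C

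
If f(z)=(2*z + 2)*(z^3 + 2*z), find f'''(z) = 48*z + 12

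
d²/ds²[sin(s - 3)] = -sin(s - 3)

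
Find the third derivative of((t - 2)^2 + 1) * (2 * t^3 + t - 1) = 120*t^2 - 192*t + 66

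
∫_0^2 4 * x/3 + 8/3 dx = 8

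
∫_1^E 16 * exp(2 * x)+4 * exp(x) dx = -8*exp(2) - 4*E + 4*exp(E) + 8*exp(2*E)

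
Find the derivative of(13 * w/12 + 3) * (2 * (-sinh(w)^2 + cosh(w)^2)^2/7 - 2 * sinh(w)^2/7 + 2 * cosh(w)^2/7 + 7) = 689/84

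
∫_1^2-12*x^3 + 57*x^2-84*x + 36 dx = -2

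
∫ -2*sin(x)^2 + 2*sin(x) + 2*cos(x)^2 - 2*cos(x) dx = (sqrt(2)*sin(x + pi/4) - 1)^2 + C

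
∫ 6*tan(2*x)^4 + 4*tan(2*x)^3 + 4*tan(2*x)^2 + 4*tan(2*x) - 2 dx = (tan(2*x)^2 + tan(2*x) - 1)*tan(2*x) + C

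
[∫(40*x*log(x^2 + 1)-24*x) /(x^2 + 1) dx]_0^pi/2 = -12*log(1 + pi^2/4) + 10*log(1 + pi^2/4)^2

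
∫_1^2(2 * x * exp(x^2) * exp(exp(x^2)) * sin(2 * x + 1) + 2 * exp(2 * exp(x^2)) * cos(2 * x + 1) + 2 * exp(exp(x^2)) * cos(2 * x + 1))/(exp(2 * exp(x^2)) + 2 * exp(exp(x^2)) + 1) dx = exp(exp(4))*sin(5)/(1 + exp(exp(4))) - exp(E)*sin(3)/(1 + exp(E))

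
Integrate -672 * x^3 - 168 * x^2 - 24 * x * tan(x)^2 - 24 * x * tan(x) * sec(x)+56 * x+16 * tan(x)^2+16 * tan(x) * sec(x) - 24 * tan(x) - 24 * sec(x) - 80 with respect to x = (16 - 24*x)*(7*x^3 + 7*x^2 + 3*x + tan(x) + sec(x) + 6) + C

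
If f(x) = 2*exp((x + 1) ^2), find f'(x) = 4*x*exp(x^2 + 2*x + 1) + 4*exp(x^2 + 2*x + 1)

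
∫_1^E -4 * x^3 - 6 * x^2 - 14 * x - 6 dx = -(-exp(2) - E - 2)^2 - 2*exp(2) - 2*E + 20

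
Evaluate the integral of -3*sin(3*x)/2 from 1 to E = cos(3*E)/2 - cos(3)/2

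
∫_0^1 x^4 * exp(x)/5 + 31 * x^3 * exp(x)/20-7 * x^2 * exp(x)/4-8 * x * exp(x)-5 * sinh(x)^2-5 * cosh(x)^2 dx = -5*sinh(2)/2 - 61*E/20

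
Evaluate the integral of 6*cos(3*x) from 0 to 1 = 2*sin(3)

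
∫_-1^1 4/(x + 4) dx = -4*log(3) + 4*log(5)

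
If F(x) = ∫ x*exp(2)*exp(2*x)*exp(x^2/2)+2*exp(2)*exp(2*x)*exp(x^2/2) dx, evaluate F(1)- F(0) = -exp(2) + exp(9/2)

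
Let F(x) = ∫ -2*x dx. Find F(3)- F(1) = -8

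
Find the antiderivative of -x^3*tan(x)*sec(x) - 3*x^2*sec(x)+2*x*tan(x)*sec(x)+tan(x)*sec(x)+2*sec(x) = (-x^3 + 2*x + 1)*sec(x) + C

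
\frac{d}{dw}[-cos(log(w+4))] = sin(log(w + 4))/(w + 4)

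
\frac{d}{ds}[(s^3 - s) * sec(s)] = (s^3*sin(s)/cos(s) + 3*s^2 - s*sin(s)/cos(s) - 1)/cos(s)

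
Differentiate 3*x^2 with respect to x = 6*x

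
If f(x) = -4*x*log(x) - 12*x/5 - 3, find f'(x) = -4*log(x) - 32/5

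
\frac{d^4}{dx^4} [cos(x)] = cos(x)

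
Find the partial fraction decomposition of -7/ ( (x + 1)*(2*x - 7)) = -14/(9*(2*x - 7)) + 7/(9*(x + 1))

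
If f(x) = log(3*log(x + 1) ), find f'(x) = 1/(x*log(x + 1) + log(x + 1))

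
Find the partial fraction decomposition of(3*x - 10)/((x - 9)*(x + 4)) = 22/(13*(x + 4)) + 17/(13*(x - 9))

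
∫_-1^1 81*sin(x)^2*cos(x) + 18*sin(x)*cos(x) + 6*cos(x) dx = 12*sin(1) + 54*sin(1)^3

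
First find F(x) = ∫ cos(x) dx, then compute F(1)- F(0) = sin(1)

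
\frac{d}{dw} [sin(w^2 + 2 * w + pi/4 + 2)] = 2*w*cos(w^2 + 2*w + pi/4 + 2) + 2*cos(w^2 + 2*w + pi/4 + 2)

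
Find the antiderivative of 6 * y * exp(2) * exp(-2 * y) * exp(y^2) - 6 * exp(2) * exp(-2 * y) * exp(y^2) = 3*exp((y - 1)^2 + 1) + C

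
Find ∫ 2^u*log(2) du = 2^u + C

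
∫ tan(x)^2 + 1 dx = tan(x) + C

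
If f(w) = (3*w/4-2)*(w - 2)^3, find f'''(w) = 18*w - 39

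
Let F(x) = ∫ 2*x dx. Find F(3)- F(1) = 8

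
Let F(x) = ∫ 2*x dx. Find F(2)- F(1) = 3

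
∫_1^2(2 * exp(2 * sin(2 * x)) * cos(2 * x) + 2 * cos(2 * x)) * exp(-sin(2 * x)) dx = -exp(sin(2)) - exp(-sin(4)) + exp(-sin(2)) + exp(sin(4))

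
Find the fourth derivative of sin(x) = sin(x)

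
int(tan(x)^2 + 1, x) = tan(x) + C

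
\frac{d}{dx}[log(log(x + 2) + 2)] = 1/(x*log(x + 2) + 2*x + 2*log(x + 2) + 4)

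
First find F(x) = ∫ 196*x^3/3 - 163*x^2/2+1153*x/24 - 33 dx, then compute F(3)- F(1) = 1453/2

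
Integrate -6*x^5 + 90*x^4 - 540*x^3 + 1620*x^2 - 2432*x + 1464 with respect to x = -x^6 + 18*x^5 - 135*x^4 + 540*x^3 - 1216*x^2 + 1464*x + C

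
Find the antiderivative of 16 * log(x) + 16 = 16*x*log(x) + C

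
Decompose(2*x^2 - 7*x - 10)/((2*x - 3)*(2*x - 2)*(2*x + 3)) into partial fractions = 1/(6*(2*x + 3)) - 8/(3*(2*x - 3)) + 3/(2*(x - 1))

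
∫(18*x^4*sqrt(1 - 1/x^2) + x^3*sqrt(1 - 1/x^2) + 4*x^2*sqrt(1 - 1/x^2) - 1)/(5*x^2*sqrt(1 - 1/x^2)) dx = 6*x^3/5 + x^2/10 + 4*x/5 + acsc(x)/5 + C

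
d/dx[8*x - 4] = 8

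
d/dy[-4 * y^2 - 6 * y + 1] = -8*y - 6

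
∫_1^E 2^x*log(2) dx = -2 + 2^E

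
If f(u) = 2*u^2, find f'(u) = 4*u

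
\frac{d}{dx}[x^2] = 2*x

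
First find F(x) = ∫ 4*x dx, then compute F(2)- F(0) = 8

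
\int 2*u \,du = u^2 + C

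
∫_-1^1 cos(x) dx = 2*sin(1)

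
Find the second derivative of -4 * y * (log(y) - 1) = -4/y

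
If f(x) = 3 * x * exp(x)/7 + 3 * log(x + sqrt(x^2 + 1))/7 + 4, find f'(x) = (3*x^3*exp(x) + 3*x^2*sqrt(x^2 + 1)*exp(x) + 3*x^2*exp(x) + 3*x*sqrt(x^2 + 1)*exp(x) + 3*x*exp(x) + 3*x + 3*sqrt(x^2 + 1) + 3*exp(x))/(7*x^2 + 7*x*sqrt(x^2 + 1) + 7)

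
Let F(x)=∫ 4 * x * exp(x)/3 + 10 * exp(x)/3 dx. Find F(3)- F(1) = -10*E/3 + 6*exp(3)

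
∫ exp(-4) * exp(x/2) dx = 2*exp(x/2 - 4) + C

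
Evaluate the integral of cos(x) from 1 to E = -sin(1) + sin(E)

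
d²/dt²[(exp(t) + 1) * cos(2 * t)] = -4*exp(t)*sin(2*t) - 3*exp(t)*cos(2*t) - 4*cos(2*t)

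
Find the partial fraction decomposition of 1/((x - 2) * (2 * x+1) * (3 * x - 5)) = -9/(13*(3*x - 5)) + 4/(65*(2*x + 1)) + 1/(5*(x - 2))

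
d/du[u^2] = 2*u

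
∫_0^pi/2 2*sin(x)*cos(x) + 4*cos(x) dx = 5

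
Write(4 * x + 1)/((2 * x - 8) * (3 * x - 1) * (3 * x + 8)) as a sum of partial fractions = -29/(360*(3*x + 8)) - 7/(198*(3*x - 1)) + 17/(440*(x - 4))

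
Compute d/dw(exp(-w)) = -exp(-w)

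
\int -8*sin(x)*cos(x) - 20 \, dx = -20*x + 4*cos(x)^2 + C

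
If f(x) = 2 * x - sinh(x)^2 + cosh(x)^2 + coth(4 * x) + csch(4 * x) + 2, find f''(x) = 16*(cosh(4*x) + 1)^2/sinh(4*x)^3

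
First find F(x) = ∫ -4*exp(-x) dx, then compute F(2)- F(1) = -4*exp(-1) + 4*exp(-2)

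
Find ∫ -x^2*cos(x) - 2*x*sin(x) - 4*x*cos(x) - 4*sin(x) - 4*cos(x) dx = -(x + 2)^2*sin(x) + C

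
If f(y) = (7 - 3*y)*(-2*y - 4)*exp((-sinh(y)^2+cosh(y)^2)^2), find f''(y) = 12*E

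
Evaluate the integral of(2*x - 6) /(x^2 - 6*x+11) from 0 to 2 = -log(11) + log(3)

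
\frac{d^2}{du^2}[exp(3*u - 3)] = 9*exp(3*u - 3)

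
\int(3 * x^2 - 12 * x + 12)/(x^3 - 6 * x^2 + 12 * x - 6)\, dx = log((x - 2)^3 + 2) + C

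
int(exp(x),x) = exp(x) + C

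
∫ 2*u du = u^2 + C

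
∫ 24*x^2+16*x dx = 8*x^3 + 8*x^2 + C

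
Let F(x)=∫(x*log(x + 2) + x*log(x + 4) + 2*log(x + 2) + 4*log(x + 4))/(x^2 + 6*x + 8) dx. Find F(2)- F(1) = -log(3)*log(5) + log(4)*log(6)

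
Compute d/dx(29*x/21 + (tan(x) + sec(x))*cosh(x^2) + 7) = 2*x*tan(x)*sinh(x^2) + 2*x*sinh(x^2)/cos(x) + sin(x)*cosh(x^2)/cos(x)^2 + 29/21 + cosh(x^2)/cos(x)^2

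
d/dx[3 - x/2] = -1/2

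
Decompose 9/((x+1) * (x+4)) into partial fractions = -3/(x + 4) + 3/(x + 1)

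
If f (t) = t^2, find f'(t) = 2*t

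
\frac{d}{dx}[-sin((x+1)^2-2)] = -2*(x + 1)*cos(x^2 + 2*x - 1)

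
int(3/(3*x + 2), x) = log(-6*x - 4) + C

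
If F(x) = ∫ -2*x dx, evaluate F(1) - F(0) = -1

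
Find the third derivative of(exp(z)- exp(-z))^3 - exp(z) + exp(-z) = (27*exp(6*z) - 4*exp(4*z) - 4*exp(2*z) + 27)*exp(-3*z)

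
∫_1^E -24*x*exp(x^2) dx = -12*exp(exp(2)) + 12*E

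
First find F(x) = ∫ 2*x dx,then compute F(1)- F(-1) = 0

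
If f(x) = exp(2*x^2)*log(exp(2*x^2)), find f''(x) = 32*x^4*exp(2*x^2) + 40*x^2*exp(2*x^2) + 4*exp(2*x^2)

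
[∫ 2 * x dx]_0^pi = pi^2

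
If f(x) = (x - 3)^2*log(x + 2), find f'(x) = (2*x^2*log(x + 2) + x^2 - 2*x*log(x + 2) - 6*x - 12*log(x + 2) + 9)/(x + 2)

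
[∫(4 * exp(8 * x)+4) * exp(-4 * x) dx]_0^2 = -exp(-8) + exp(8)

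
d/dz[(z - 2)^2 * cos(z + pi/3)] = -z^2*sin(z + pi/3) + 2*z*sin(z + pi/3) + 2*sqrt(2)*z*cos(z + pi/12) - 4*sqrt(2)*cos(z + pi/12)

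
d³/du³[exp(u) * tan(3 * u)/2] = (81*tan(3*u)^4 + 27*tan(3*u)^3 + 225*tan(3*u)^2/2 + 55*tan(3*u)/2 + 63/2)*exp(u)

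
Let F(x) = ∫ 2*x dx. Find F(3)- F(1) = 8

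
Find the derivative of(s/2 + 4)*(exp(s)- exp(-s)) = (s*exp(2*s) + s + 9*exp(2*s) + 7)*exp(-s)/2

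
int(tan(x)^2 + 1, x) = tan(x) + C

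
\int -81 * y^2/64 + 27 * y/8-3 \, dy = -27*y^3/64 + 27*y^2/16 - 3*y + C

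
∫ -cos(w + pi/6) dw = -sin(w + pi/6) + C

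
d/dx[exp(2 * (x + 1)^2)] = 4*x*exp(2*x^2 + 4*x + 2) + 4*exp(2*x^2 + 4*x + 2)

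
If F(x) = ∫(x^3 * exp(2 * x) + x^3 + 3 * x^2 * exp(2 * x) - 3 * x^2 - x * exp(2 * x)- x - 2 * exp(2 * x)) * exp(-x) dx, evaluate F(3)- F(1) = -23*exp(-3) - exp(-1) + E + 23*exp(3)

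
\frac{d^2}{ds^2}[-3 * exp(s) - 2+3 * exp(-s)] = (3 - 3*exp(2*s))*exp(-s)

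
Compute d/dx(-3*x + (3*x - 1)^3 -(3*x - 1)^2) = 81*x^2 - 72*x + 12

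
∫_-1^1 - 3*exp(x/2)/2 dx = -3*exp(1/2) + 3*exp(-1/2)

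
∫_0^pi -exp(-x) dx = -1 + exp(-pi)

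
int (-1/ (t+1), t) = -log(t + 1) + C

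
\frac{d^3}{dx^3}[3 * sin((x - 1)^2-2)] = -24*x^3*cos(-x^2 + 2*x + 1) + 72*x^2*cos(-x^2 + 2*x + 1) + 36*x*sin(-x^2 + 2*x + 1) - 72*x*cos(-x^2 + 2*x + 1) - 36*sin(-x^2 + 2*x + 1) + 24*cos(-x^2 + 2*x + 1)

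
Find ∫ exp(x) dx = exp(x) + C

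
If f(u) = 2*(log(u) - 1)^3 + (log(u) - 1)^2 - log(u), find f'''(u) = (12*log(u)^2 - 56*log(u) + 48)/u^3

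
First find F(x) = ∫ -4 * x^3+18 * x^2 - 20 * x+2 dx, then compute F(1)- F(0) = -3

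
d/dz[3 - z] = -1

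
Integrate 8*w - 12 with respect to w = 4*w^2 - 12*w + C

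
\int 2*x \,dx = x^2 + C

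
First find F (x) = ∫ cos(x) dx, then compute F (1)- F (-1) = 2*sin(1)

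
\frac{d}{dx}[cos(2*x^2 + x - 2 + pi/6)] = -(4*x + 1)*sin(2*x^2 + x - 2 + pi/6)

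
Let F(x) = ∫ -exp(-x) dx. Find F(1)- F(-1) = -E + exp(-1)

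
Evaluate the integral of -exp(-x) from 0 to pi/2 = -1 + exp(-pi/2)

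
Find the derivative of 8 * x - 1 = 8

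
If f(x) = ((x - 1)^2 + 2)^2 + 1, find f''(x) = 12*x^2 - 24*x + 20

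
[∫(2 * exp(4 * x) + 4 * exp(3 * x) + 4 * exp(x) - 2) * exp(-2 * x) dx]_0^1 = -4 + (-exp(-1) + 2 + E)^2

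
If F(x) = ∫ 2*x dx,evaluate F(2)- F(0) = 4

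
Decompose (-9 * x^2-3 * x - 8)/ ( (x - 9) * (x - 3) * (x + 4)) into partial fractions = -20/(13*(x + 4)) + 7/(3*(x - 3)) - 382/(39*(x - 9))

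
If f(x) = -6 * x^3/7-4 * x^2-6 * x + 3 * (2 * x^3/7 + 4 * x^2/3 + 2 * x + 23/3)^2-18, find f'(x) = 72*x^5/49 + 80*x^4/7 + 736*x^3/21 + 594*x^2/7 + 416*x/3 + 86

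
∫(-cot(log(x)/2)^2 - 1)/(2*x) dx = cot(log(x)/2) + C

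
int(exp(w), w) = exp(w) + C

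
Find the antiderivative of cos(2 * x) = sin(2*x)/2 + C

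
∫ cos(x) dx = sin(x) + C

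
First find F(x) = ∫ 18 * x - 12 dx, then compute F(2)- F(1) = 15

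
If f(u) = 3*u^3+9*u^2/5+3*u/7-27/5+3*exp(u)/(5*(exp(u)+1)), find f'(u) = (315*u^2*exp(2*u) + 630*u^2*exp(u) + 315*u^2 + 126*u*exp(2*u) + 252*u*exp(u) + 126*u + 15*exp(2*u) + 51*exp(u) + 15)/(35*exp(2*u) + 70*exp(u) + 35)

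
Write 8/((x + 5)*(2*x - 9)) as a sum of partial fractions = 16/(19*(2*x - 9)) - 8/(19*(x + 5))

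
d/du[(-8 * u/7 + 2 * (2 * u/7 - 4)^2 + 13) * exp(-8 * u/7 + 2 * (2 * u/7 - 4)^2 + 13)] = 128*u^3*exp(8*u^2/49 - 40*u/7 + 45)/2401 - 960*u^2*exp(8*u^2/49 - 40*u/7 + 45)/343 + 2336*u*exp(8*u^2/49 - 40*u/7 + 45)/49 - 1840*exp(8*u^2/49 - 40*u/7 + 45)/7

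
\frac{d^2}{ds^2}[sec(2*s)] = 8*tan(2*s)^2*sec(2*s) + 4*sec(2*s)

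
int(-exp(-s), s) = exp(-s) + C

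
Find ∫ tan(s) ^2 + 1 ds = tan(s) + C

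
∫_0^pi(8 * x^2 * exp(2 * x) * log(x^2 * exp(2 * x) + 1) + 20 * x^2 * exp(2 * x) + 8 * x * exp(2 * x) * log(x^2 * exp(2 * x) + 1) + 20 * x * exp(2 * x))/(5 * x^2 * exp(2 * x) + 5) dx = 2*log(1 + pi^2*exp(2*pi)) + 2*log(1 + pi^2*exp(2*pi))^2/5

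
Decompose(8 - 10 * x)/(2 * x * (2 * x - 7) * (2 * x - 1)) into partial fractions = -1/(2*(2*x - 1)) - 9/(14*(2*x - 7)) + 4/(7*x)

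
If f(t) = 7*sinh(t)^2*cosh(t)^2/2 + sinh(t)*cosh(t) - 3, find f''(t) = 14*(cosh(2*t) - 1)^2 + 2*sinh(2*t) + 28*cosh(2*t) - 21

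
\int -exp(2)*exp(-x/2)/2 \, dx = exp(2 - x/2) + C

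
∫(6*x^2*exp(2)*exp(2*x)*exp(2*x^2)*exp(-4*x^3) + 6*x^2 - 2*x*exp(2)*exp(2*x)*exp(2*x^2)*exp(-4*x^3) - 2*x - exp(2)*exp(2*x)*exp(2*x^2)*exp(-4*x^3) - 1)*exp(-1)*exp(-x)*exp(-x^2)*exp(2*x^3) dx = -2*sinh(-2*x^3 + x^2 + x + 1) + C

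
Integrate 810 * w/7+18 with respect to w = 405*w^2/7 + 18*w + C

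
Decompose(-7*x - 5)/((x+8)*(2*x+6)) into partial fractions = -51/(10*(x + 8)) + 8/(5*(x + 3))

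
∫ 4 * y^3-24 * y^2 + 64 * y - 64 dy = y^4 - 8*y^3 + 32*y^2 - 64*y + C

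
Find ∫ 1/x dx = log(-9*x) + C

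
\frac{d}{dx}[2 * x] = 2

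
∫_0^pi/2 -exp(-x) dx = -1 + exp(-pi/2)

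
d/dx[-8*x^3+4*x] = 4 - 24*x^2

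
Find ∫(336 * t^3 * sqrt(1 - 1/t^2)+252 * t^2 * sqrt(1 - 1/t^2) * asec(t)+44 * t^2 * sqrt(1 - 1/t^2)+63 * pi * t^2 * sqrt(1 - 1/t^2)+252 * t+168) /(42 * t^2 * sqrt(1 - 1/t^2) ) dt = 4*t^2 + 22*t/21 + (3*t + 2)*(4*asec(t) + pi)/2 + C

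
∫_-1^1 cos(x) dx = 2*sin(1)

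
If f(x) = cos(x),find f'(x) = -sin(x)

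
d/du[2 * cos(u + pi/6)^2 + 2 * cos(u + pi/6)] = -2*sin(u + pi/6) - 2*sin(2*u + pi/3)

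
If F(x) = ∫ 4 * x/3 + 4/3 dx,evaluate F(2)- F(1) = 10/3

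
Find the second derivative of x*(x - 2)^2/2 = 3*x - 4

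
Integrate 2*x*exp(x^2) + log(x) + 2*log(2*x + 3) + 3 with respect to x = x*log(x) + (2*x + 3)*log(2*x + 3) + exp(x^2) + C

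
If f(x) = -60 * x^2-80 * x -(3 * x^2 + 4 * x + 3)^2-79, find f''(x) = -108*x^2 - 144*x - 188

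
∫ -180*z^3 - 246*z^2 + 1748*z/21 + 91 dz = -45*z^4 - 82*z^3 + 874*z^2/21 + 91*z + C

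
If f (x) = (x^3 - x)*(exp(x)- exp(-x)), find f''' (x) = (x^3*exp(2*x) + x^3 + 9*x^2*exp(2*x) - 9*x^2 + 17*x*exp(2*x) + 17*x + 3*exp(2*x) - 3)*exp(-x)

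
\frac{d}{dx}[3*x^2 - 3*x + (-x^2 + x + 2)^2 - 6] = 4*x^3 - 6*x^2 + 1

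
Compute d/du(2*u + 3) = 2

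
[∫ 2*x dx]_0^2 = 4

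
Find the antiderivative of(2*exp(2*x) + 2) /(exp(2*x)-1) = 2*log(2*sinh(x)) + C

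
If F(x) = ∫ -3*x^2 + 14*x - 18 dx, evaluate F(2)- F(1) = -4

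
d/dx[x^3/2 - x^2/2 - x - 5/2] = 3*x^2/2 - x - 1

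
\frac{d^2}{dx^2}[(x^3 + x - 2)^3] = 72*x^7 + 126*x^5 - 180*x^4 + 60*x^3 - 144*x^2 + 78*x - 12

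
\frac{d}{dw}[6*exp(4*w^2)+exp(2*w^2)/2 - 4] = 48*w*exp(4*w^2) + 2*w*exp(2*w^2)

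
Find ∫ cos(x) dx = sin(x) + C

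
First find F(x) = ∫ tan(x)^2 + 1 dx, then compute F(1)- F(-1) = 2*tan(1)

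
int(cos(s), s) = sin(s) + C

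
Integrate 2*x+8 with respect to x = x^2 + 8*x + C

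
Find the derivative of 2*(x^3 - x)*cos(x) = -2*x^3*sin(x) + 6*x^2*cos(x) + 2*x*sin(x) - 2*cos(x)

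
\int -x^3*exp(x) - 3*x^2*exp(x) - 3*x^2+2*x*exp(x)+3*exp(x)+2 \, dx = (exp(x) + 1)*(-x^3 + 2*x + 1) + C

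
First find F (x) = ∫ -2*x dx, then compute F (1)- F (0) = -1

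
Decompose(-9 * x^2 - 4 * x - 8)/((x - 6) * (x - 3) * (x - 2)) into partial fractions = -13/(x - 2) + 101/(3*(x - 3)) - 89/(3*(x - 6))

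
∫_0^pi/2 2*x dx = pi^2/4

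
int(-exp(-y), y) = exp(-y) + C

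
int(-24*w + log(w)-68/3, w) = w*(-36*w + 3*log(w) - 71)/3 + C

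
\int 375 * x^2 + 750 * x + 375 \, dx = 125*x^3 + 375*x^2 + 375*x + C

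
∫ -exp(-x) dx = exp(-x) + C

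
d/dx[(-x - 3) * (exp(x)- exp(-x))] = (-x*exp(2*x) - x - 4*exp(2*x) - 2)*exp(-x)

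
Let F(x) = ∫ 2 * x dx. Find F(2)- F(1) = 3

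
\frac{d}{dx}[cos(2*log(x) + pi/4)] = -2*sin(2*log(x) + pi/4)/x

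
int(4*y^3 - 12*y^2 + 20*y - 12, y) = y^4 - 4*y^3 + 10*y^2 - 12*y + C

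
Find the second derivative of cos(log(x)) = -sqrt(2)*cos(log(x) + pi/4)/x^2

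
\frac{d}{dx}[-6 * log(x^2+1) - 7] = -12*x/(x^2 + 1)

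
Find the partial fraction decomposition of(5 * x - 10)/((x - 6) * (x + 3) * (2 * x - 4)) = -5/(18*(x + 3)) + 5/(18*(x - 6))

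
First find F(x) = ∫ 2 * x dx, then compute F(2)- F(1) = 3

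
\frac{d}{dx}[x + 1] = 1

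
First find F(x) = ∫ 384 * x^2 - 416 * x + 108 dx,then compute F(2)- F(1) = 380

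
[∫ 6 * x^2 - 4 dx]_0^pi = -4*pi + 2*pi^3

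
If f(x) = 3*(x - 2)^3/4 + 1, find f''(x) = 9*x/2 - 9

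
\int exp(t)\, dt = exp(t) + C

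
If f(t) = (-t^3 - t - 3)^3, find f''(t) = -72*t^7 - 126*t^5 - 270*t^4 - 60*t^3 - 216*t^2 - 168*t - 18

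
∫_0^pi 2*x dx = pi^2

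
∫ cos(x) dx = sin(x) + C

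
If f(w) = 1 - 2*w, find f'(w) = -2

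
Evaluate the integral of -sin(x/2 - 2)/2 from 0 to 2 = -cos(2) + cos(1)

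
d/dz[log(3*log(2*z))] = 1/(z*log(z) + z*log(2))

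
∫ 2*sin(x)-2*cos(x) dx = -2*sqrt(2)*sin(x + pi/4) + C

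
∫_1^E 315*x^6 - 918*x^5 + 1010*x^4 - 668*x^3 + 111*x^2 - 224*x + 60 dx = 72 + (-2 + 3*E)*(-5*exp(3) - 9*E - 2 + 7*exp(2))*(-3*exp(3) + 4 + 3*E + 4*exp(2))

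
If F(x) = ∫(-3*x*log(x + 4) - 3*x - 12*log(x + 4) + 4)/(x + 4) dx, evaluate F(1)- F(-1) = -7*log(3) + log(5)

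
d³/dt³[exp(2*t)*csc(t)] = (2 - 11*cos(t)/sin(t) + 12/sin(t)^2 - 6*cos(t)/sin(t)^3)*exp(2*t)/sin(t)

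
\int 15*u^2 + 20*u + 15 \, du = 5*u^3 + 10*u^2 + 15*u + C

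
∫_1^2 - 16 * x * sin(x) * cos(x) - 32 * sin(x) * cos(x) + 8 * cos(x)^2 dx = 16*cos(4) + 4 - 12*cos(2)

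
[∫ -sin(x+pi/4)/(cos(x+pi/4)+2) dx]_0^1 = -log(sqrt(2)/2 + 2) + log(cos(pi/4 + 1) + 2)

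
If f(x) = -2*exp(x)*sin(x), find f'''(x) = -4*sqrt(2)*exp(x)*cos(x + pi/4)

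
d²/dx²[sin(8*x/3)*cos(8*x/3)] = -256*sin(8*x/3)*cos(8*x/3)/9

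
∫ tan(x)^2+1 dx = tan(x) + C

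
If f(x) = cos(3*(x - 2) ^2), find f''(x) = -36*x^2*cos(3*x^2 - 12*x + 12) + 144*x*cos(3*x^2 - 12*x + 12) - 6*sin(3*x^2 - 12*x + 12) - 144*cos(3*x^2 - 12*x + 12)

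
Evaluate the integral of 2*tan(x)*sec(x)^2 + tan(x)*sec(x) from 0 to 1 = -2 + sec(1) + sec(1)^2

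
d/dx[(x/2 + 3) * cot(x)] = -x/(2*sin(x)^2) + 1/(2*tan(x)) - 3/sin(x)^2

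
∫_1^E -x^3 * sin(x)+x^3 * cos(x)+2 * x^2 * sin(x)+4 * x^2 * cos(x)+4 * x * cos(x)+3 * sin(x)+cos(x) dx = (cos(E) + sin(E))*(-1 + 2*E + exp(2) + exp(3)) - 3*sin(1) - 3*cos(1)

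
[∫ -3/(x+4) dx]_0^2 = -3*log(6) + 6*log(2)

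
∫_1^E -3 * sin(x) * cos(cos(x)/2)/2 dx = 3*sin(cos(E)/2) - 3*sin(cos(1)/2)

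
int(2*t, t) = t^2 + C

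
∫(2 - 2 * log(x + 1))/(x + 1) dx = (2 - log(x + 1))*log(x + 1) + C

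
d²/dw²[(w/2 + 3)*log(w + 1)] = (w - 4)/(2*w^2 + 4*w + 2)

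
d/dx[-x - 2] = -1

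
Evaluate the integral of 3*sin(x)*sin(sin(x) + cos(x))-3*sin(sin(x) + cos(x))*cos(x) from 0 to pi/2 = 0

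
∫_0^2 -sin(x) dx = -1 + cos(2)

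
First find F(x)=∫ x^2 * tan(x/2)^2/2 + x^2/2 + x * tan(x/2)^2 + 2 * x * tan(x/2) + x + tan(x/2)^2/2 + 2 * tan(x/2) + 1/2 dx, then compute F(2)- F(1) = -4*tan(1/2) + 9*tan(1)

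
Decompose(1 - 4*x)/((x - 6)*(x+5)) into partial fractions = -21/(11*(x + 5)) - 23/(11*(x - 6))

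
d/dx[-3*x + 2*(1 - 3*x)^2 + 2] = 36*x - 15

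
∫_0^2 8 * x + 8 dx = 32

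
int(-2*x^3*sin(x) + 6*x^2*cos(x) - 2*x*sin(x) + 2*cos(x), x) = 2*x*(x^2 + 1)*cos(x) + C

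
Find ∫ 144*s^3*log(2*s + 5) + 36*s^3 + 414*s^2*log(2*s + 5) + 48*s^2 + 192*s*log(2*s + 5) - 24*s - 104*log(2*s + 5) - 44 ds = 2*(2*s + 5)*(9*s^3 + 12*s^2 - 6*s - 11)*log(2*s + 5) + C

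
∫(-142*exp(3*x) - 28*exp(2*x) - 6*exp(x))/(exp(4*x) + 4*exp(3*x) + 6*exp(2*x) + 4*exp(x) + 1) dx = 2*(-28*exp(3*x) - 13*exp(2*x) - 6*exp(x) - 1)/(exp(3*x) + 3*exp(2*x) + 3*exp(x) + 1) + C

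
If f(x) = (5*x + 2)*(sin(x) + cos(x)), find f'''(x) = 5*x*sin(x) - 5*x*cos(x) - 13*sin(x) - 17*cos(x)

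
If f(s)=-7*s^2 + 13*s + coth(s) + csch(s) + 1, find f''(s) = (-14*sinh(s)^3 + cosh(s)^2 + 2*cosh(s) + 1)/sinh(s)^3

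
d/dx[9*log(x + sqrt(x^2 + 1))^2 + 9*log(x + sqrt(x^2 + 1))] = (18*x*log(x + sqrt(x^2 + 1)) + 9*x + 18*sqrt(x^2 + 1)*log(x + sqrt(x^2 + 1)) + 9*sqrt(x^2 + 1))/(x^2 + x*sqrt(x^2 + 1) + 1)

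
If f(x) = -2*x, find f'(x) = -2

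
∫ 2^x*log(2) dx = 2^x + C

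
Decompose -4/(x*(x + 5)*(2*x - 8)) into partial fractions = -2/(45*(x + 5)) - 1/(18*(x - 4)) + 1/(10*x)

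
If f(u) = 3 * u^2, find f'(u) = 6*u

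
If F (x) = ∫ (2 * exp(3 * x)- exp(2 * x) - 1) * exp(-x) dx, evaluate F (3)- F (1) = -(-1 + E)*(E - exp(-1)) + (-1 + exp(3))*(-exp(-3) + exp(3))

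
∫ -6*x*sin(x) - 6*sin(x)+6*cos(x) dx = (6*x + 6)*cos(x) + C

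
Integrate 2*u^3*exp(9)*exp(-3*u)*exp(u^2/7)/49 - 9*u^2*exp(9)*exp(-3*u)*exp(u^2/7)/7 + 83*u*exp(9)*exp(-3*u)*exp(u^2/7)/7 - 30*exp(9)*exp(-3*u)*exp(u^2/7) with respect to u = (u^2 - 21*u + 63)*exp(u^2/7 - 3*u + 9)/7 + C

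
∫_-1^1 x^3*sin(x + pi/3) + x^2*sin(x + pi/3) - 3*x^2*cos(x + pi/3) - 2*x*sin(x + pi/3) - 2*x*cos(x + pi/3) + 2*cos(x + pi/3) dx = 2*sin(pi/6 + 1)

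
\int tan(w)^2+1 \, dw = tan(w) + C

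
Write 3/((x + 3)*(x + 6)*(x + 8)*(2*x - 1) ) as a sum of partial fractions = 24/(1547*(2*x - 1)) - 3/(170*(x + 8)) + 1/(26*(x + 6)) - 1/(35*(x + 3))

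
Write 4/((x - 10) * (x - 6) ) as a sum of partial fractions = -1/(x - 6) + 1/(x - 10)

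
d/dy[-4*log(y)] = -4/y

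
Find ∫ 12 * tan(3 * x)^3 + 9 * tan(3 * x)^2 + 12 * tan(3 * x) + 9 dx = (2*tan(3*x) + 3)*tan(3*x) + C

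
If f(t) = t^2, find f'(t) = 2*t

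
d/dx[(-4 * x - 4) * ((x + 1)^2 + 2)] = -12*x^2 - 24*x - 20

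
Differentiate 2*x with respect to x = 2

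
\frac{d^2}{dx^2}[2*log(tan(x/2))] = (tan(x/2)^4 - 1)/(2*tan(x/2)^2)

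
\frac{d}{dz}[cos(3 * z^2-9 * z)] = 3*(3 - 2*z)*sin(3*z*(z - 3))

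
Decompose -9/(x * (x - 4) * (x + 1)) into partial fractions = -9/(5*(x + 1)) - 9/(20*(x - 4)) + 9/(4*x)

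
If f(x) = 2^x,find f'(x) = 2^x*log(2)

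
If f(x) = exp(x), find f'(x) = exp(x)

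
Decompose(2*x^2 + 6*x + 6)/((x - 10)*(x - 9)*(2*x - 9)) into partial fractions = 98/(33*(2*x - 9)) - 74/(3*(x - 9)) + 266/(11*(x - 10))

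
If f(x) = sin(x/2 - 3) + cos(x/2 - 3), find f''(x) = -sqrt(2)*cos(-x/2 + pi/4 + 3)/4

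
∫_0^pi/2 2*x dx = pi^2/4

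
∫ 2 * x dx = x^2 + C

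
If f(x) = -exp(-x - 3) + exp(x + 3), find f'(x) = (exp(2*x + 6) + 1)*exp(-x - 3)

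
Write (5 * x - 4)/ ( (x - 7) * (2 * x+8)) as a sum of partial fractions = 12/(11*(x + 4)) + 31/(22*(x - 7))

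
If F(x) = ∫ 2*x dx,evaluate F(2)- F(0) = 4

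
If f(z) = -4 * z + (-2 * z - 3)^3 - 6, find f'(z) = -24*z^2 - 72*z - 58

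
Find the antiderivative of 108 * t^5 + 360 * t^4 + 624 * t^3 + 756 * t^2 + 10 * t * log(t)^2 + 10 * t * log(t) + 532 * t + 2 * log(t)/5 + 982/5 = t*(90*t^5 + 360*t^4 + 780*t^3 + 1260*t^2 + 25*t*log(t)^2 + 1330*t + 2*log(t) + 980)/5 + C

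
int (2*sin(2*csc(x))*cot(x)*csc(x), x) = cos(2*csc(x)) + C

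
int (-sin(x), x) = cos(x) + C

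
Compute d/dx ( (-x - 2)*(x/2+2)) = -x - 3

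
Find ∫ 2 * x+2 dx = x^2 + 2*x + C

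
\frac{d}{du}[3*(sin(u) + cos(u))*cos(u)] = 3*sqrt(2)*cos(2*u + pi/4)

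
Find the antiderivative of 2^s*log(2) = 2^s + C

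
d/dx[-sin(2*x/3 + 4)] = -2*cos(2*x/3 + 4)/3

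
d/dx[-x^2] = -2*x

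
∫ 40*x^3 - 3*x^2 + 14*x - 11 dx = 10*x^4 - x^3 + 7*x^2 - 11*x + C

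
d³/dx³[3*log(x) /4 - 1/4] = 3/(2*x^3)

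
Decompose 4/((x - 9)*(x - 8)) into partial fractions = -4/(x - 8) + 4/(x - 9)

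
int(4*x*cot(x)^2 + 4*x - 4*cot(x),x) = -4*x*cot(x) + C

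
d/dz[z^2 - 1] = 2*z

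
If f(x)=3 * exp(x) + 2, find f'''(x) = 3*exp(x)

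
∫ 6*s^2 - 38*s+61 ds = 2*s^3 - 19*s^2 + 61*s + C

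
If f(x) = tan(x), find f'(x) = cos(x)^(-2)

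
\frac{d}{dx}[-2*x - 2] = -2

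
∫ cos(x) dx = sin(x) + C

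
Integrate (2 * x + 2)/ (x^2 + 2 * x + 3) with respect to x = log((x + 1)^2 + 2) + C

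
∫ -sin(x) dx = cos(x) + C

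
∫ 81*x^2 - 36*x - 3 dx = 27*x^3 - 18*x^2 - 3*x + C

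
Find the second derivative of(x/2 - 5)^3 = 3*x/4 - 15/2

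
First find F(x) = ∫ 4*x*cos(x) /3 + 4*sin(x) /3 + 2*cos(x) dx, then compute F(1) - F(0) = 10*sin(1)/3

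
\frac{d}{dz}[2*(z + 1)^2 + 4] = 4*z + 4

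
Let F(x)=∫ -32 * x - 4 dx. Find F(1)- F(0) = -20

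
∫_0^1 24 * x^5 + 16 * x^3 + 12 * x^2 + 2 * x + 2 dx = 15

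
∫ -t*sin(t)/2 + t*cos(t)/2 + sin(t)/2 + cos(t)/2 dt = sqrt(2)*t*sin(t + pi/4)/2 + C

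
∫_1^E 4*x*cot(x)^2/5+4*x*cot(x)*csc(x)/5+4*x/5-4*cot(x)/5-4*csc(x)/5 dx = -4*E*(cot(E) + csc(E))/5 + 4*cot(1)/5 + 4*csc(1)/5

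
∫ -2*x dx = -x^2 + C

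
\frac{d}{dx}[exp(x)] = exp(x)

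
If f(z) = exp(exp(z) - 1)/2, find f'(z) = exp(z + exp(z) - 1)/2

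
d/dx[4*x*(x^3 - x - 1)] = 16*x^3 - 8*x - 4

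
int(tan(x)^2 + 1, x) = tan(x) + C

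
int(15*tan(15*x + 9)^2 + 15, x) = tan(15*x + 9) + C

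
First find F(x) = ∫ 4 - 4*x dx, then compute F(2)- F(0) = 0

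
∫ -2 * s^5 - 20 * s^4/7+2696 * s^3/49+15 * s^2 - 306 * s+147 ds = -s^6/3 - 4*s^5/7 + 674*s^4/49 + 5*s^3 - 153*s^2 + 147*s + C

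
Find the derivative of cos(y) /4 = -sin(y)/4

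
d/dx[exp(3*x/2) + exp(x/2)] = 3*exp(3*x/2)/2 + exp(x/2)/2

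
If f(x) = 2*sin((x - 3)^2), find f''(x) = -8*x^2*sin(x^2 - 6*x + 9) + 48*x*sin(x^2 - 6*x + 9) - 72*sin(x^2 - 6*x + 9) + 4*cos(x^2 - 6*x + 9)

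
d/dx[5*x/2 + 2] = 5/2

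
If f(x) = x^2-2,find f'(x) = 2*x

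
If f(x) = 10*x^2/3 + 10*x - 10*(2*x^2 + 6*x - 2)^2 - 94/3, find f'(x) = -160*x^3 - 720*x^2 - 1660*x/3 + 250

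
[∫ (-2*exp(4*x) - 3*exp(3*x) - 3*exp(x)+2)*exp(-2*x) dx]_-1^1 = -6*E - (E - exp(-1))^2 + 6*exp(-1) + (-E + exp(-1))^2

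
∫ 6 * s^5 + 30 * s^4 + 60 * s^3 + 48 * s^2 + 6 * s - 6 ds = s^6 + 6*s^5 + 15*s^4 + 16*s^3 + 3*s^2 - 6*s + C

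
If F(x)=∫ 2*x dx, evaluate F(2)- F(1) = 3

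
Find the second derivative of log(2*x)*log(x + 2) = (-x^2*log(x) - x^2*log(x + 2) - x^2*log(2) + 2*x^2 - 4*x*log(x + 2) + 4*x - 4*log(x + 2))/(x^4 + 4*x^3 + 4*x^2)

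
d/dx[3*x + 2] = 3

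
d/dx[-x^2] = -2*x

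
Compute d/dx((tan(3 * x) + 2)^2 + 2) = 6*(sin(3*x)/cos(3*x) + 2)/cos(3*x)^2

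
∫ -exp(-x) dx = exp(-x) + C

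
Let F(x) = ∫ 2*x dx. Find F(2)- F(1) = 3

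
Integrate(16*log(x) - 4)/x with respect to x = 4*(2*log(x) - 1)*log(x) + C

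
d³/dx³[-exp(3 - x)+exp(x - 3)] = (exp(2*x - 6) + 1)*exp(3 - x)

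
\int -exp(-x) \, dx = exp(-x) + C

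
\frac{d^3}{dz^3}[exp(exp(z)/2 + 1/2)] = exp(z + exp(z)/2 + 1/2)/2 + 3*exp(2*z + exp(z)/2 + 1/2)/4 + exp(3*z + exp(z)/2 + 1/2)/8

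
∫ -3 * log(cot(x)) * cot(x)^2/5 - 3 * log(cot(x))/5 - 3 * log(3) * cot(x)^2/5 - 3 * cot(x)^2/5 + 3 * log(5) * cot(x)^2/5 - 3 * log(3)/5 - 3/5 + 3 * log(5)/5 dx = 3*log(3*cot(x)/5)*cot(x)/5 + C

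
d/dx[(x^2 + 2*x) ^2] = 4*x^3 + 12*x^2 + 8*x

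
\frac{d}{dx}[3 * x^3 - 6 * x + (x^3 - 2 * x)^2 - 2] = 6*x^5 - 16*x^3 + 9*x^2 + 8*x - 6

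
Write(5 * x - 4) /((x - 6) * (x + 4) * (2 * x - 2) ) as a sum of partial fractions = -6/(25*(x + 4)) - 1/(50*(x - 1)) + 13/(50*(x - 6))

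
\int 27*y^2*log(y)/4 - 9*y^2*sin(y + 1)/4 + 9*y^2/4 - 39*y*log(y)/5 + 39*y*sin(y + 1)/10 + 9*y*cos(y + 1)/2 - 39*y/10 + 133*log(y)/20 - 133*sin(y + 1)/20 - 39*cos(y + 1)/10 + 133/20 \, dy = (y*log(y) + cos(y + 1))*(12*y + 45*(y - 1)^2 + 88)/20 + C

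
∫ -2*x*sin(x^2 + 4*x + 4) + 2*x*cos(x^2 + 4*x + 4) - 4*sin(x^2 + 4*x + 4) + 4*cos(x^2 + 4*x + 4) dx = sin((x + 2)^2) + cos((x + 2)^2) + C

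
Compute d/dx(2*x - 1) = 2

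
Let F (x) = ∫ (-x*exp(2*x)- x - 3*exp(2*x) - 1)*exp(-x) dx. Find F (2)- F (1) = -4*exp(2) - 3*exp(-1) + 4*exp(-2) + 3*E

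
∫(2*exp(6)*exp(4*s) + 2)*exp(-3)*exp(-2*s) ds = 2*sinh(2*s + 3) + C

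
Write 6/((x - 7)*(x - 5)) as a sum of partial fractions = -3/(x - 5) + 3/(x - 7)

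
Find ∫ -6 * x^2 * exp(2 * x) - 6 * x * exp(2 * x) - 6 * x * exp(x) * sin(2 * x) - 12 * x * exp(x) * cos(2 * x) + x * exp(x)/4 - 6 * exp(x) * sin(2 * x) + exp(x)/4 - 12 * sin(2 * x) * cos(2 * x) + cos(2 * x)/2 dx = x*exp(x)/4 - 3*(x*exp(x) + sin(2*x))^2 + sin(2*x)/4 + C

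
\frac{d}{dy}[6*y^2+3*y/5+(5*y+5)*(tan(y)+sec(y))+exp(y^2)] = 2*y*exp(y^2) + 5*y*tan(y)^2 + 5*y*tan(y)*sec(y) + 17*y + 5*tan(y)^2 + 5*tan(y)*sec(y) + 5*tan(y) + 5*sec(y) + 28/5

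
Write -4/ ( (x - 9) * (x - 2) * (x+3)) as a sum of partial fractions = -1/(15*(x + 3)) + 4/(35*(x - 2)) - 1/(21*(x - 9))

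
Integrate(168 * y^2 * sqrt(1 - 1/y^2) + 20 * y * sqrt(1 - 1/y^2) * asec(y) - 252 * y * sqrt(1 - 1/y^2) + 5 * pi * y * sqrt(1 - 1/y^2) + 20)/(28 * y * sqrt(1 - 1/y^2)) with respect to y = y*(84*y + 20*asec(y) - 252 + 5*pi)/28 + C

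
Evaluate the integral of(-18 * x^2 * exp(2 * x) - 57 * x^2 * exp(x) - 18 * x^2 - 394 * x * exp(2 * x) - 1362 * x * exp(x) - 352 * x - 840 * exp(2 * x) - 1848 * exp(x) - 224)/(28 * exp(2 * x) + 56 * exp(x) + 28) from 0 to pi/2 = (-3*pi/2 - 4)*(pi/8 + 7)*(pi/7 + exp(pi/2)/(1 + exp(pi/2))) + 14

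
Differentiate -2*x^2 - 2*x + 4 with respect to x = -4*x - 2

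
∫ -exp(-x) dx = exp(-x) + C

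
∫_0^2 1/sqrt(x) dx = 2*sqrt(2)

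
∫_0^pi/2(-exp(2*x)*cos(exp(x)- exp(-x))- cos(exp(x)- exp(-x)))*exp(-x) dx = sin(-exp(pi/2) + exp(-pi/2))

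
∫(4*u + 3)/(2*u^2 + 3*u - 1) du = log(4*u^2 + 6*u - 2) + C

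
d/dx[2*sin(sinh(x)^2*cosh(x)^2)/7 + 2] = cos(sinh(x)^2*cosh(x)^2)*sinh(4*x)/7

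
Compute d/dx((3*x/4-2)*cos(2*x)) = -3*x*sin(2*x)/2 + 4*sin(2*x) + 3*cos(2*x)/4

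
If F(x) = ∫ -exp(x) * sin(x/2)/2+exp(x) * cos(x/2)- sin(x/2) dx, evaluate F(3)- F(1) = (-E - 2)*cos(1/2) + (2 + exp(3))*cos(3/2)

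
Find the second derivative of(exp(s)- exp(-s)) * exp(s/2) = (9*exp(5*s/2) - exp(s/2))*exp(-s)/4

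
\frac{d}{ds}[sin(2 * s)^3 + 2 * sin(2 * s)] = 6*sin(2*s)^2*cos(2*s) + 4*cos(2*s)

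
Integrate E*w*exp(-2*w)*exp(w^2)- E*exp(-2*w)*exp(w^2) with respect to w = exp((w - 1)^2)/2 + C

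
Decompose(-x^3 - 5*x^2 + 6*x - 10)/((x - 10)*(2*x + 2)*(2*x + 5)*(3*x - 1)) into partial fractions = 1/(17*(3*x - 1)) + 13/(102*(2*x + 5)) - 5/(66*(x + 1)) - 1/(11*(x - 10))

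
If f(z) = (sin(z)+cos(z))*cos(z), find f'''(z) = -4*sqrt(2)*cos(2*z + pi/4)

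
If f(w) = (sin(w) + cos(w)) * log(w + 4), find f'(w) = sqrt(2)*(w*log(w + 4)*cos(w + pi/4) + 4*log(w + 4)*cos(w + pi/4) + sin(w + pi/4))/(w + 4)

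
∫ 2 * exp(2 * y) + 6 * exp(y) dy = (exp(y) + 3)^2 + C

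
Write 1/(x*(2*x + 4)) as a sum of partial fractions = -1/(4*(x + 2)) + 1/(4*x)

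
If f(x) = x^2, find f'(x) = 2*x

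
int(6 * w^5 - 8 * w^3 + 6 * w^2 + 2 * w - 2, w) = w^6 - 2*w^4 + 2*w^3 + w^2 - 2*w + C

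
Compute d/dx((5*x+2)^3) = 375*x^2 + 300*x + 60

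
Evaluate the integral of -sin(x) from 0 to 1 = -1 + cos(1)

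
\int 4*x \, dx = 2*x^2 + C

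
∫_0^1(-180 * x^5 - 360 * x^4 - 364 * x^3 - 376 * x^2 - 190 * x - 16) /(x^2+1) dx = -273 - 3*log(2)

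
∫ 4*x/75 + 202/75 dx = 2*x^2/75 + 202*x/75 + C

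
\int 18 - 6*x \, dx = -3*x^2 + 18*x + C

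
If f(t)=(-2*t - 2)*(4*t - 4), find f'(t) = -16*t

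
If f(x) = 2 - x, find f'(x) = -1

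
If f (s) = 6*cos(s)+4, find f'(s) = -6*sin(s)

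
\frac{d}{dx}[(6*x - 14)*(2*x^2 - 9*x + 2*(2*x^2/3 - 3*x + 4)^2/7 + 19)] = 80*x^4/21 - 2176*x^3/63 + 1104*x^2/7 - 7580*x/21 + 2544/7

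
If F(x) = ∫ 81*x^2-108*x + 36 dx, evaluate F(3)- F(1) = 342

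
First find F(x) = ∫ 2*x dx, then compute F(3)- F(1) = 8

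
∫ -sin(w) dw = cos(w) + C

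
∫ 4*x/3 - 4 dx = 2*x^2/3 - 4*x + C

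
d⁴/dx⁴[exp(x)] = exp(x)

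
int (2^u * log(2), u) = 2^u + C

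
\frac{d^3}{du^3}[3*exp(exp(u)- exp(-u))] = (3*exp(exp(u) - exp(-u)) - 9*exp(u + exp(u) - exp(-u)) + 12*exp(2*u + exp(u) - exp(-u)) + 12*exp(4*u + exp(u) - exp(-u)) + 9*exp(5*u + exp(u) - exp(-u)) + 3*exp(6*u + exp(u) - exp(-u)))*exp(-3*u)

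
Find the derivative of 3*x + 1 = 3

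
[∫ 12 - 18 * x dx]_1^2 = -15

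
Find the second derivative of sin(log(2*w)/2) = -(sin(log(w)/2 + log(2)/2) + 2*cos(log(w)/2 + log(2)/2))/(4*w^2)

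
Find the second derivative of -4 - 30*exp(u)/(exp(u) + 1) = (30*exp(2*u) - 30*exp(u))/(exp(3*u) + 3*exp(2*u) + 3*exp(u) + 1)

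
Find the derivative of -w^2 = -2*w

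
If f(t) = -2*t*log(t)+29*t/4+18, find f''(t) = -2/t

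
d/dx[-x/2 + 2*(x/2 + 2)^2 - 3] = x + 7/2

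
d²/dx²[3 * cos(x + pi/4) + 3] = -3*cos(x + pi/4)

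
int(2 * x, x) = x^2 + C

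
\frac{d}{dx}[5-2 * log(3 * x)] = -2/x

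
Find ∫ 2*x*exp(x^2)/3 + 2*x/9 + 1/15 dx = x^2/9 + x/15 + exp(x^2)/3 + C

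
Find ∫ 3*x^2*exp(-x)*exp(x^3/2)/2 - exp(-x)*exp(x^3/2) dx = exp(x*(x^2 - 2)/2) + C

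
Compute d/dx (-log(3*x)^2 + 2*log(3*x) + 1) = (-2*log(x) - 2*log(3) + 2)/x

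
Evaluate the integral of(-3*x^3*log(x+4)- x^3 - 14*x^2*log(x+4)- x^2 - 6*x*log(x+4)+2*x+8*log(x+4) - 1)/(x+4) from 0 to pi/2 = (-pi^3/8 - pi^2/4 - 1 + pi)*log(pi/2 + 4) + log(4)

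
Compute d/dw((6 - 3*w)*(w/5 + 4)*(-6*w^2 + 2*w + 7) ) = 72*w^3/5 + 954*w^2/5 - 1698*w/5 - 138/5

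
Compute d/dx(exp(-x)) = -exp(-x)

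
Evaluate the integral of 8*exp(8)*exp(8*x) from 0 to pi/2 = -exp(8) + exp(8 + 4*pi)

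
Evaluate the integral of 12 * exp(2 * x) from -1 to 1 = -6*exp(-2) + 6*exp(2)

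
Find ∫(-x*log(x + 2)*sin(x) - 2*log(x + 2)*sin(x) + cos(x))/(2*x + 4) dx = log(x + 2)*cos(x)/2 + C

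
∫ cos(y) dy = sin(y) + C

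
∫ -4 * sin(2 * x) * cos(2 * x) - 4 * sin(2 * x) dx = 4*cos(x)^4 + C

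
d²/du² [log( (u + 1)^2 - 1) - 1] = (-2*u^2 - 4*u - 4)/(u^4 + 4*u^3 + 4*u^2)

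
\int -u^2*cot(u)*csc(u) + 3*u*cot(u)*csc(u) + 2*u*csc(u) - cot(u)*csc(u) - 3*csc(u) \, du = (u^2 - 3*u + 1)*csc(u) + C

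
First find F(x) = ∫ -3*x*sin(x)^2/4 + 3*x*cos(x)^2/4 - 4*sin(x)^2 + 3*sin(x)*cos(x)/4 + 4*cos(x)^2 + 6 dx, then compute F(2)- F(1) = -19*sin(2)/8 + 11*sin(4)/4 + 6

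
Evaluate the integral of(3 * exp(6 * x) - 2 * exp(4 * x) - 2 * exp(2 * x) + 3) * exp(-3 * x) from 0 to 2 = -exp(-2) + exp(2) + (-exp(-2) + exp(2))^3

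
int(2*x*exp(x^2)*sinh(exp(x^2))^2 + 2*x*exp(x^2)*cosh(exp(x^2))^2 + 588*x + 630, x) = 294*x^2 + 630*x + sinh(2*exp(x^2))/2 + C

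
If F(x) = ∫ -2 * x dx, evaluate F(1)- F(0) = -1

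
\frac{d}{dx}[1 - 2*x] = -2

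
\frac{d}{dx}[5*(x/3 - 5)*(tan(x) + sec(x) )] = 5*x*sin(x)/(3*cos(x)^2) + 5*x/(3*cos(x)^2) - 25*sin(x)/cos(x)^2 + 5*tan(x)/3 + 5/(3*cos(x)) - 25/cos(x)^2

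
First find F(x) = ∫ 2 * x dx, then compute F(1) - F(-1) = 0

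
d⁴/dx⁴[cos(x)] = cos(x)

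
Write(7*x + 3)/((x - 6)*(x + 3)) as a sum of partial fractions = 2/(x + 3) + 5/(x - 6)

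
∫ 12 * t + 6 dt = 6*t^2 + 6*t + C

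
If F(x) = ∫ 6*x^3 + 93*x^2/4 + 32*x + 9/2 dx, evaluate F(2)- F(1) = 517/4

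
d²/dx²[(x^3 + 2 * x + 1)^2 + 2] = 30*x^4 + 48*x^2 + 12*x + 8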